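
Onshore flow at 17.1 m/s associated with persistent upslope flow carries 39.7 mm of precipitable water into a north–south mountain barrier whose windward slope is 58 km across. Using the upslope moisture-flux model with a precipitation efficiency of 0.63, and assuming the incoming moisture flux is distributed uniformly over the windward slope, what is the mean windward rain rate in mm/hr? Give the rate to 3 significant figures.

R ≈ 26.5 mm/hr

Incoming column moisture flux per unit ridge length: F = V × PW = 17.1 × 39.7 = 678.87 mm·m/s.
Spread over the 58 km slope with efficiency ε = 0.63: R = ε·F/W = 0.63 × 678.87 / 58000 m = 7.374e-03 mm/s.
R = 7.374e-03 × 3600 = 26.5 mm/hr.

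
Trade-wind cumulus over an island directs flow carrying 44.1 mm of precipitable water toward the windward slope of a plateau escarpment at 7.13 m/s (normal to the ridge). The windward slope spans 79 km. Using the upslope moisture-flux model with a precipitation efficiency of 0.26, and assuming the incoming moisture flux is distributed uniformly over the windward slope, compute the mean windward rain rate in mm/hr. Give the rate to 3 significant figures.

R ≈ 3.73 mm/hr

Incoming column moisture flux per unit ridge length: F = V × PW = 7.13 × 44.1 = 314.433 mm·m/s.
Spread over the 79 km slope with efficiency ε = 0.26: R = ε·F/W = 0.26 × 314.433 / 79000 m = 1.035e-03 mm/s.
R = 1.035e-03 × 3600 = 3.73 mm/hr.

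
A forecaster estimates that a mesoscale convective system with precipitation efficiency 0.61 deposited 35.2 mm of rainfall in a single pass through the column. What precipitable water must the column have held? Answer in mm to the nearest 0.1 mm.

PW = rainfall / ε = 35.2 / 0.61 = 57.7 mm.

PW ≈ 57.7 mm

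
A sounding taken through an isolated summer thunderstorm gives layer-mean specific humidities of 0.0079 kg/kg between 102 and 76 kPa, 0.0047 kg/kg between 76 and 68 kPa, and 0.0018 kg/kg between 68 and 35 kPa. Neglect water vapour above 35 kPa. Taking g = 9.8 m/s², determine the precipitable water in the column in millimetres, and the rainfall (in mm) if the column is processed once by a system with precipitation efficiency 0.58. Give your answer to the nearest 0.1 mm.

PW ≈ 30.9 mm; rainfall ≈ 17.9 mm

Precipitable water is the column-integrated vapour mass per unit area: PW = (1/g) Σ q̄ Δp, with q in kg/kg and Δp in Pa (1 kg/m² of water = 1 mm).
Layer 102–76 kPa: Δp = 260 hPa = 26000 Pa, q̄ = 0.0079 kg/kg → 0.0079 × 26000 / 9.8 = 20.96 mm
Layer 76–68 kPa: Δp = 80 hPa = 8000 Pa, q̄ = 0.0047 kg/kg → 0.0047 × 8000 / 9.8 = 3.84 mm
Layer 68–35 kPa: Δp = 330 hPa = 33000 Pa, q̄ = 0.0018 kg/kg → 0.0018 × 33000 / 9.8 = 6.06 mm
PW = 20.96 + 3.84 + 6.06 = 30.86 ≈ 30.9 mm.
Rainfall = ε × PW = 0.58 × 30.9 = 17.9 mm.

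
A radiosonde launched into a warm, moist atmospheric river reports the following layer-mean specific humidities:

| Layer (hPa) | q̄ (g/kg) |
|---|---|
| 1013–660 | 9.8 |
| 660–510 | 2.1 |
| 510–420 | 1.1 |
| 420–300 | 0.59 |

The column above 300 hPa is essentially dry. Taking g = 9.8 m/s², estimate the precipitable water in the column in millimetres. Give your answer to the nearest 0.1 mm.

PW ≈ 40.2 mm

Precipitable water is the column-integrated vapour mass per unit area: PW = (1/g) Σ q̄ Δp, with q in kg/kg and Δp in Pa (1 kg/m² of water = 1 mm).
Layer 1013–660 hPa: Δp = 353 hPa = 35300 Pa, q̄ = 0.0098 kg/kg → 0.0098 × 35300 / 9.8 = 35.30 mm
Layer 660–510 hPa: Δp = 150 hPa = 15000 Pa, q̄ = 0.0021 kg/kg → 0.0021 × 15000 / 9.8 = 3.21 mm
Layer 510–420 hPa: Δp = 90 hPa = 9000 Pa, q̄ = 0.0011 kg/kg → 0.0011 × 9000 / 9.8 = 1.01 mm
Layer 420–300 hPa: Δp = 120 hPa = 12000 Pa, q̄ = 0.00059 kg/kg → 0.00059 × 12000 / 9.8 = 0.72 mm
PW = 35.30 + 3.21 + 1.01 + 0.72 = 40.24 ≈ 40.2 mm.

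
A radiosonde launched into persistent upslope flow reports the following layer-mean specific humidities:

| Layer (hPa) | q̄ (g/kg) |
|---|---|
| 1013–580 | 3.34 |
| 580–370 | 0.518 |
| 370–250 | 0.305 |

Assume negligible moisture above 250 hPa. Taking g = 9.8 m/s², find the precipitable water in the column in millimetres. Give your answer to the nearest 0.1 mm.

Precipitable water is the column-integrated vapour mass per unit area: PW = (1/g) Σ q̄ Δp, with q in kg/kg and Δp in Pa (1 kg/m² of water = 1 mm).
Layer 1013–580 hPa: Δp = 433 hPa = 43300 Pa, q̄ = 0.00334 kg/kg → 0.00334 × 43300 / 9.8 = 14.76 mm
Layer 580–370 hPa: Δp = 210 hPa = 21000 Pa, q̄ = 0.000518 kg/kg → 0.000518 × 21000 / 9.8 = 1.11 mm
Layer 370–250 hPa: Δp = 120 hPa = 12000 Pa, q̄ = 0.000305 kg/kg → 0.000305 × 12000 / 9.8 = 0.37 mm
PW = 14.76 + 1.11 + 0.37 = 16.24 ≈ 16.2 mm.

PW ≈ 16.2 mm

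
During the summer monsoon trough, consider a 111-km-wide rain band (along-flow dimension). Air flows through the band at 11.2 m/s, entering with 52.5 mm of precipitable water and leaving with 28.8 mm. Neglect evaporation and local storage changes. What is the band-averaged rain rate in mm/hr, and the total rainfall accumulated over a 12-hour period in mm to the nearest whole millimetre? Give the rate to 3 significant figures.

R ≈ 8.61 mm/hr; total ≈ 103 mm

Column moisture flux per unit crosswind length is F = V × PW.
Inflow: F_in = 11.2 × 52.5 = 588 mm·m/s
Outflow: F_out = 11.2 × 28.8 = 322.56 mm·m/s
Steady-state rate R = (F_in − F_out)/L = (588 − 322.56) / 111000 m = 2.391e-03 mm/s.
R = 2.391e-03 × 3600 = 8.61 mm/hr.
Over 12 h: total = 8.61 × 12 = 103.32 ≈ 103 mm.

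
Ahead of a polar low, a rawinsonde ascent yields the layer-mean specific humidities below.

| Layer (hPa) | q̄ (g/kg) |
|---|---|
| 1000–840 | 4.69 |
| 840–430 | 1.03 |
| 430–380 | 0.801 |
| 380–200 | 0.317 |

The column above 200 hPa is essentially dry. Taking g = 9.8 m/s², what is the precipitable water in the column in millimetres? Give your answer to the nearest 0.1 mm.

Precipitable water is the column-integrated vapour mass per unit area: PW = (1/g) Σ q̄ Δp, with q in kg/kg and Δp in Pa (1 kg/m² of water = 1 mm).
Layer 1000–840 hPa: Δp = 160 hPa = 16000 Pa, q̄ = 0.00469 kg/kg → 0.00469 × 16000 / 9.8 = 7.66 mm
Layer 840–430 hPa: Δp = 410 hPa = 41000 Pa, q̄ = 0.00103 kg/kg → 0.00103 × 41000 / 9.8 = 4.31 mm
Layer 430–380 hPa: Δp = 50 hPa = 5000 Pa, q̄ = 0.000801 kg/kg → 0.000801 × 5000 / 9.8 = 0.41 mm
Layer 380–200 hPa: Δp = 180 hPa = 18000 Pa, q̄ = 0.000317 kg/kg → 0.000317 × 18000 / 9.8 = 0.58 mm
PW = 7.66 + 4.31 + 0.41 + 0.58 = 12.96 ≈ 13.0 mm.

PW ≈ 13.0 mm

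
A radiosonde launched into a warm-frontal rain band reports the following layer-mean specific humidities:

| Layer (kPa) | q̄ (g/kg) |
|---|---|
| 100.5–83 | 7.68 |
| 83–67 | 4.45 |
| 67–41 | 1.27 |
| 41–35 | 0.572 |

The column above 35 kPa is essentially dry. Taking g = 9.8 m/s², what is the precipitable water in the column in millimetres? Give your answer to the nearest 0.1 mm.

Precipitable water is the column-integrated vapour mass per unit area: PW = (1/g) Σ q̄ Δp, with q in kg/kg and Δp in Pa (1 kg/m² of water = 1 mm).
Layer 100.5–83 kPa: Δp = 175 hPa = 17500 Pa, q̄ = 0.00768 kg/kg → 0.00768 × 17500 / 9.8 = 13.71 mm
Layer 83–67 kPa: Δp = 160 hPa = 16000 Pa, q̄ = 0.00445 kg/kg → 0.00445 × 16000 / 9.8 = 7.27 mm
Layer 67–41 kPa: Δp = 260 hPa = 26000 Pa, q̄ = 0.00127 kg/kg → 0.00127 × 26000 / 9.8 = 3.37 mm
Layer 41–35 kPa: Δp = 60 hPa = 6000 Pa, q̄ = 0.000572 kg/kg → 0.000572 × 6000 / 9.8 = 0.35 mm
PW = 13.71 + 7.27 + 3.37 + 0.35 = 24.70 ≈ 24.7 mm.

PW ≈ 24.7 mm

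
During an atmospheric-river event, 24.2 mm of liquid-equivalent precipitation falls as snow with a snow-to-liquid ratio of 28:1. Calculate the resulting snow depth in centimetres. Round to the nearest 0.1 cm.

Snow depth = liquid × ratio = 24.2 mm × 28 = 677.6 mm = 67.8 cm.

snow depth ≈ 67.8 cm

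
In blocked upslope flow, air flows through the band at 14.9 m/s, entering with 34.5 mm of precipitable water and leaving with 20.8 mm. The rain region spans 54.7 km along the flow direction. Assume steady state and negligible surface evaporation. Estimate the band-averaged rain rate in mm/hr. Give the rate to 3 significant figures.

R ≈ 13.4 mm/hr

Column moisture flux per unit crosswind length is F = V × PW.
Inflow: F_in = 14.9 × 34.5 = 514.05 mm·m/s
Outflow: F_out = 14.9 × 20.8 = 309.92 mm·m/s
Steady-state rate R = (F_in − F_out)/L = (514.05 − 309.92) / 54700 m = 3.732e-03 mm/s.
R = 3.732e-03 × 3600 = 13.4 mm/hr.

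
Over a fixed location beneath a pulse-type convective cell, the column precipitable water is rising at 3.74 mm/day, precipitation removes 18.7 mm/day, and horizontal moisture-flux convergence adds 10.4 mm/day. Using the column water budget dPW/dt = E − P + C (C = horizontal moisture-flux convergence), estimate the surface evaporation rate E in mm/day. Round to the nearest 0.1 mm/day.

E ≈ 12.0 mm/day

dPW/dt = +3.74 mm/day.
E = dPW/dt + P − C = (+3.74) + 18.7 − (10.4) = 12.0 mm/day.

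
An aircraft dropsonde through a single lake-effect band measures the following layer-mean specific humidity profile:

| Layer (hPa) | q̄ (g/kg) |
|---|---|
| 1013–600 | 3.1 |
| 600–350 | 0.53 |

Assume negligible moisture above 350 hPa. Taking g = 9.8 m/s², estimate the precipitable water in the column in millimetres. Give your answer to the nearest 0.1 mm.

Precipitable water is the column-integrated vapour mass per unit area: PW = (1/g) Σ q̄ Δp, with q in kg/kg and Δp in Pa (1 kg/m² of water = 1 mm).
Layer 1013–600 hPa: Δp = 413 hPa = 41300 Pa, q̄ = 0.0031 kg/kg → 0.0031 × 41300 / 9.8 = 13.06 mm
Layer 600–350 hPa: Δp = 250 hPa = 25000 Pa, q̄ = 0.00053 kg/kg → 0.00053 × 25000 / 9.8 = 1.35 mm
PW = 13.06 + 1.35 = 14.41 ≈ 14.4 mm.

PW ≈ 14.4 mm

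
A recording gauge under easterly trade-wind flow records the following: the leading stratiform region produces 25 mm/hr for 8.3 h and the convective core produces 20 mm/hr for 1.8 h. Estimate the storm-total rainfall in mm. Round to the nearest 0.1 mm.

Total = Σ Rᵢ Δtᵢ = 25 × 8.3 + 20 × 1.8
      = 207.5 + 36 = 243.5 mm.

total ≈ 243.5 mm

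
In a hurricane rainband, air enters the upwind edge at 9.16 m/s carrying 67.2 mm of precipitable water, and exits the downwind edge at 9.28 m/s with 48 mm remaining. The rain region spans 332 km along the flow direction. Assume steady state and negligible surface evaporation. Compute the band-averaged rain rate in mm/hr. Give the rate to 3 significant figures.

R ≈ 1.84 mm/hr

Column moisture flux per unit crosswind length is F = V × PW.
Inflow: F_in = 9.16 × 67.2 = 615.552 mm·m/s
Outflow: F_out = 9.28 × 48 = 445.44 mm·m/s
Steady-state rate R = (F_in − F_out)/L = (615.552 − 445.44) / 332000 m = 5.124e-04 mm/s.
R = 5.124e-04 × 3600 = 1.84 mm/hr.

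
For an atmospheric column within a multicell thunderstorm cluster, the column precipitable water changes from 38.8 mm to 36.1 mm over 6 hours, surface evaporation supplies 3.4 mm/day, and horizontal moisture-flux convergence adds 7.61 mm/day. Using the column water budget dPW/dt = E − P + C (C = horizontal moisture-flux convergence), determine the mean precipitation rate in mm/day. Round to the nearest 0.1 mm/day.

dPW/dt = (36.1 − 38.8) mm / (6/24 day) = -10.800 mm/day.
P = E + C − dPW/dt = 3.4 + (7.61) − (-10.800) = 21.8 mm/day.

P ≈ 21.8 mm/day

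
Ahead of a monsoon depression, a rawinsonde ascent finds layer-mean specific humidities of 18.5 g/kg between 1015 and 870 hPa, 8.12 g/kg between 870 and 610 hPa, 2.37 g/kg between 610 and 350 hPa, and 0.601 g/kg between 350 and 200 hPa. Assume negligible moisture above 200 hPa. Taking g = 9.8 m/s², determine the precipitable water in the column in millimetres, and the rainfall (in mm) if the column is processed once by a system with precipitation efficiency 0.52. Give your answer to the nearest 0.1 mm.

PW ≈ 56.1 mm; rainfall ≈ 29.2 mm

Precipitable water is the column-integrated vapour mass per unit area: PW = (1/g) Σ q̄ Δp, with q in kg/kg and Δp in Pa (1 kg/m² of water = 1 mm).
Layer 1015–870 hPa: Δp = 145 hPa = 14500 Pa, q̄ = 0.0185 kg/kg → 0.0185 × 14500 / 9.8 = 27.37 mm
Layer 870–610 hPa: Δp = 260 hPa = 26000 Pa, q̄ = 0.00812 kg/kg → 0.00812 × 26000 / 9.8 = 21.54 mm
Layer 610–350 hPa: Δp = 260 hPa = 26000 Pa, q̄ = 0.00237 kg/kg → 0.00237 × 26000 / 9.8 = 6.29 mm
Layer 350–200 hPa: Δp = 150 hPa = 15000 Pa, q̄ = 0.000601 kg/kg → 0.000601 × 15000 / 9.8 = 0.92 mm
PW = 27.37 + 21.54 + 6.29 + 0.92 = 56.12 ≈ 56.1 mm.
Rainfall = ε × PW = 0.52 × 56.1 = 29.2 mm.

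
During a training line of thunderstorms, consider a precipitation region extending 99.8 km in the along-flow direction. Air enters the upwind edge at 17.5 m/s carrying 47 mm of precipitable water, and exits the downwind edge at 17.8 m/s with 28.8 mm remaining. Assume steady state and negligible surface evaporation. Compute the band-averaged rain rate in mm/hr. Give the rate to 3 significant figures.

R ≈ 11.2 mm/hr

Column moisture flux per unit crosswind length is F = V × PW.
Inflow: F_in = 17.5 × 47 = 822.5 mm·m/s
Outflow: F_out = 17.8 × 28.8 = 512.64 mm·m/s
Steady-state rate R = (F_in − F_out)/L = (822.5 − 512.64) / 99800 m = 3.105e-03 mm/s.
R = 3.105e-03 × 3600 = 11.2 mm/hr.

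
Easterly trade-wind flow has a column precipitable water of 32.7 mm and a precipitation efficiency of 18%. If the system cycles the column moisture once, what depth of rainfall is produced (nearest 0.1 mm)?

rainfall ≈ 5.9 mm

Rainfall = ε × PW = 0.18 × 32.7 = 5.9 mm.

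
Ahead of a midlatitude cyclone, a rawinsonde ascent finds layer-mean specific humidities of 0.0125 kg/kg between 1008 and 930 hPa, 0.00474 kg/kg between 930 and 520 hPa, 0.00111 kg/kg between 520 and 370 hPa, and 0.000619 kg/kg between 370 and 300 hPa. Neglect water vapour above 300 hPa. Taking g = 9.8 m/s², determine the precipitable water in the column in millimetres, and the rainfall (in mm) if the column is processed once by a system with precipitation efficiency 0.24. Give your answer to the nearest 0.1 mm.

Precipitable water is the column-integrated vapour mass per unit area: PW = (1/g) Σ q̄ Δp, with q in kg/kg and Δp in Pa (1 kg/m² of water = 1 mm).
Layer 1008–930 hPa: Δp = 78 hPa = 7800 Pa, q̄ = 0.0125 kg/kg → 0.0125 × 7800 / 9.8 = 9.95 mm
Layer 930–520 hPa: Δp = 410 hPa = 41000 Pa, q̄ = 0.00474 kg/kg → 0.00474 × 41000 / 9.8 = 19.83 mm
Layer 520–370 hPa: Δp = 150 hPa = 15000 Pa, q̄ = 0.00111 kg/kg → 0.00111 × 15000 / 9.8 = 1.70 mm
Layer 370–300 hPa: Δp = 70 hPa = 7000 Pa, q̄ = 0.000619 kg/kg → 0.000619 × 7000 / 9.8 = 0.44 mm
PW = 9.95 + 19.83 + 1.70 + 0.44 = 31.92 ≈ 31.9 mm.
Rainfall = ε × PW = 0.24 × 31.9 = 7.7 mm.

PW ≈ 31.9 mm; rainfall ≈ 7.7 mm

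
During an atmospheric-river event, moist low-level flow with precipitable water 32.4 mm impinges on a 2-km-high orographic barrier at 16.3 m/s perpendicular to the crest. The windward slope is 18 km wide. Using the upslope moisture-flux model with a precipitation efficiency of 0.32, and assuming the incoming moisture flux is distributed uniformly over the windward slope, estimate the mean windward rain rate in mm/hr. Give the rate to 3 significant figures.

Incoming column moisture flux per unit ridge length: F = V × PW = 16.3 × 32.4 = 528.12 mm·m/s.
Spread over the 18 km slope with efficiency ε = 0.32: R = ε·F/W = 0.32 × 528.12 / 18000 m = 9.389e-03 mm/s.
R = 9.389e-03 × 3600 = 33.8 mm/hr.

R ≈ 33.8 mm/hr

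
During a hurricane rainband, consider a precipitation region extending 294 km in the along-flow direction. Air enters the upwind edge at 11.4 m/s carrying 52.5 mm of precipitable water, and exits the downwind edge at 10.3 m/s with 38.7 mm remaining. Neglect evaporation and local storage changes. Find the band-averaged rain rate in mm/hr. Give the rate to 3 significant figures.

Column moisture flux per unit crosswind length is F = V × PW.
Inflow: F_in = 11.4 × 52.5 = 598.5 mm·m/s
Outflow: F_out = 10.3 × 38.7 = 398.61 mm·m/s
Steady-state rate R = (F_in − F_out)/L = (598.5 − 398.61) / 294000 m = 6.799e-04 mm/s.
R = 6.799e-04 × 3600 = 2.45 mm/hr.

R ≈ 2.45 mm/hr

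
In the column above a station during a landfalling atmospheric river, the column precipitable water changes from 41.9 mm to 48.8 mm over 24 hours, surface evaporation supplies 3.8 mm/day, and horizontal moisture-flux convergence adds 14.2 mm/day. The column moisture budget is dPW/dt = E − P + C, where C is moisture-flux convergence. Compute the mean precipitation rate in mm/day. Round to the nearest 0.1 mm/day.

dPW/dt = (48.8 − 41.9) mm / (24/24 day) = +6.900 mm/day.
P = E + C − dPW/dt = 3.8 + (14.2) − (+6.900) = 11.1 mm/day.

P ≈ 11.1 mm/day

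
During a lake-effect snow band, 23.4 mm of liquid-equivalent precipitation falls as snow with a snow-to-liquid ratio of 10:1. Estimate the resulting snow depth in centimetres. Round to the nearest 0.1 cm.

snow depth ≈ 23.4 cm

Snow depth = liquid × ratio = 23.4 mm × 10 = 234 mm = 23.4 cm.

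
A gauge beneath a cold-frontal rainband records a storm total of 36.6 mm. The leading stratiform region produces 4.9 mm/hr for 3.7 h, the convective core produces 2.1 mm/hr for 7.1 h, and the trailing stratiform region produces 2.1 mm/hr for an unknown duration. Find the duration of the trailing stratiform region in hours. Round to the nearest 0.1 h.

duration ≈ 1.7 h

Known phases: 4.9 × 3.7 + 2.1 × 7.1 = 18.13 + 14.91 = 33.04 mm.
Remaining depth = 36.6 − 33.04 = 3.56 mm.
Duration = 3.56 / 2.1 = 1.7 h.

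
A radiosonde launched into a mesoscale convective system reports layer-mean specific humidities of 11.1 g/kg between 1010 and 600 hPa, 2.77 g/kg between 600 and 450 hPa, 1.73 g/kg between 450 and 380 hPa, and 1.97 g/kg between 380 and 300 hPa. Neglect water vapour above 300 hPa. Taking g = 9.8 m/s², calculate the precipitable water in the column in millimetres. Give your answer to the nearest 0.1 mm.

Precipitable water is the column-integrated vapour mass per unit area: PW = (1/g) Σ q̄ Δp, with q in kg/kg and Δp in Pa (1 kg/m² of water = 1 mm).
Layer 1010–600 hPa: Δp = 410 hPa = 41000 Pa, q̄ = 0.0111 kg/kg → 0.0111 × 41000 / 9.8 = 46.44 mm
Layer 600–450 hPa: Δp = 150 hPa = 15000 Pa, q̄ = 0.00277 kg/kg → 0.00277 × 15000 / 9.8 = 4.24 mm
Layer 450–380 hPa: Δp = 70 hPa = 7000 Pa, q̄ = 0.00173 kg/kg → 0.00173 × 7000 / 9.8 = 1.24 mm
Layer 380–300 hPa: Δp = 80 hPa = 8000 Pa, q̄ = 0.00197 kg/kg → 0.00197 × 8000 / 9.8 = 1.61 mm
PW = 46.44 + 4.24 + 1.24 + 1.61 = 53.53 ≈ 53.5 mm.

PW ≈ 53.5 mm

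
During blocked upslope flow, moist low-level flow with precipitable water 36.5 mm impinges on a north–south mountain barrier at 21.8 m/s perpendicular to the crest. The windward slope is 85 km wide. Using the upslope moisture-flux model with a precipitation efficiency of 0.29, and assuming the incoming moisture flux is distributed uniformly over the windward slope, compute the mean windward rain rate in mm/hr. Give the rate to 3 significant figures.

R ≈ 9.77 mm/hr

Incoming column moisture flux per unit ridge length: F = V × PW = 21.8 × 36.5 = 795.7 mm·m/s.
Spread over the 85 km slope with efficiency ε = 0.29: R = ε·F/W = 0.29 × 795.7 / 85000 m = 2.715e-03 mm/s.
R = 2.715e-03 × 3600 = 9.77 mm/hr.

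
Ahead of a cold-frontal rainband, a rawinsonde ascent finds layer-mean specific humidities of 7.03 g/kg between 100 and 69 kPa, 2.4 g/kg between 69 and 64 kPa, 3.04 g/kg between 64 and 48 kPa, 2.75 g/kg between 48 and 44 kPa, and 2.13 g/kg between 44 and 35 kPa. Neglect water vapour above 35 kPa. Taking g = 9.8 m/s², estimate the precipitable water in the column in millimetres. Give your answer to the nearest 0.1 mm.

PW ≈ 31.5 mm

Precipitable water is the column-integrated vapour mass per unit area: PW = (1/g) Σ q̄ Δp, with q in kg/kg and Δp in Pa (1 kg/m² of water = 1 mm).
Layer 100–69 kPa: Δp = 310 hPa = 31000 Pa, q̄ = 0.00703 kg/kg → 0.00703 × 31000 / 9.8 = 22.24 mm
Layer 69–64 kPa: Δp = 50 hPa = 5000 Pa, q̄ = 0.0024 kg/kg → 0.0024 × 5000 / 9.8 = 1.22 mm
Layer 64–48 kPa: Δp = 160 hPa = 16000 Pa, q̄ = 0.00304 kg/kg → 0.00304 × 16000 / 9.8 = 4.96 mm
Layer 48–44 kPa: Δp = 40 hPa = 4000 Pa, q̄ = 0.00275 kg/kg → 0.00275 × 4000 / 9.8 = 1.12 mm
Layer 44–35 kPa: Δp = 90 hPa = 9000 Pa, q̄ = 0.00213 kg/kg → 0.00213 × 9000 / 9.8 = 1.96 mm
PW = 22.24 + 1.22 + 4.96 + 1.12 + 1.96 = 31.50 ≈ 31.5 mm.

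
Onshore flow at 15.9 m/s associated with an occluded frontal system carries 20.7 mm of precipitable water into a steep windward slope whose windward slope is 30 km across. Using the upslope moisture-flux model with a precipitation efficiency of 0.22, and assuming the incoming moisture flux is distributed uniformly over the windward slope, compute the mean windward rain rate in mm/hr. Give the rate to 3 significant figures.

Incoming column moisture flux per unit ridge length: F = V × PW = 15.9 × 20.7 = 329.13 mm·m/s.
Spread over the 30 km slope with efficiency ε = 0.22: R = ε·F/W = 0.22 × 329.13 / 30000 m = 2.414e-03 mm/s.
R = 2.414e-03 × 3600 = 8.69 mm/hr.

R ≈ 8.69 mm/hr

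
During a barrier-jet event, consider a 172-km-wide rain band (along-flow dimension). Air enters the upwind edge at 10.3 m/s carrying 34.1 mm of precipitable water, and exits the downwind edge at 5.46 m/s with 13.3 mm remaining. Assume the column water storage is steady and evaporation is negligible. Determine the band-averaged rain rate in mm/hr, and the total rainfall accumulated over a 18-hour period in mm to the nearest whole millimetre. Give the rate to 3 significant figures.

Column moisture flux per unit crosswind length is F = V × PW.
Inflow: F_in = 10.3 × 34.1 = 351.23 mm·m/s
Outflow: F_out = 5.46 × 13.3 = 72.618 mm·m/s
Steady-state rate R = (F_in − F_out)/L = (351.23 − 72.618) / 172000 m = 1.620e-03 mm/s.
R = 1.620e-03 × 3600 = 5.83 mm/hr.
Over 18 h: total = 5.83 × 18 = 104.94 ≈ 105 mm.

R ≈ 5.83 mm/hr; total ≈ 105 mm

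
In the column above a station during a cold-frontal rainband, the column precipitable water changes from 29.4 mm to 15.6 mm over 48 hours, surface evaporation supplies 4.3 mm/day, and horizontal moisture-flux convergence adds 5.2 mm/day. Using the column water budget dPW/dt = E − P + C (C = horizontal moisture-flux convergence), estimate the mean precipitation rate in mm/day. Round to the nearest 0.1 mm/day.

dPW/dt = (15.6 − 29.4) mm / (48/24 day) = -6.900 mm/day.
P = E + C − dPW/dt = 4.3 + (5.2) − (-6.900) = 16.4 mm/day.

P ≈ 16.4 mm/day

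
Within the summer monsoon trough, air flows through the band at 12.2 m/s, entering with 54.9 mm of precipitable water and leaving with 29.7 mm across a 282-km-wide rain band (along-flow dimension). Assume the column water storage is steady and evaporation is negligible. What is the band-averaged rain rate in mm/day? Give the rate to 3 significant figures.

Column moisture flux per unit crosswind length is F = V × PW.
Inflow: F_in = 12.2 × 54.9 = 669.78 mm·m/s
Outflow: F_out = 12.2 × 29.7 = 362.34 mm·m/s
Steady-state rate R = (F_in − F_out)/L = (669.78 − 362.34) / 282000 m = 1.090e-03 mm/s.
R = 1.090e-03 × 3600 × 24 = 94.2 mm/day.

R ≈ 94.2 mm/day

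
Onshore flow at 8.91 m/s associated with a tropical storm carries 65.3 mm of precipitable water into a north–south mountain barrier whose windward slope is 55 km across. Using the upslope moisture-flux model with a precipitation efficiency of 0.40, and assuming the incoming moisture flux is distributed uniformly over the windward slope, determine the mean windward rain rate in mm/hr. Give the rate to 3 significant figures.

R ≈ 15.2 mm/hr

Incoming column moisture flux per unit ridge length: F = V × PW = 8.91 × 65.3 = 581.823 mm·m/s.
Spread over the 55 km slope with efficiency ε = 0.40: R = ε·F/W = 0.40 × 581.823 / 55000 m = 4.231e-03 mm/s.
R = 4.231e-03 × 3600 = 15.2 mm/hr.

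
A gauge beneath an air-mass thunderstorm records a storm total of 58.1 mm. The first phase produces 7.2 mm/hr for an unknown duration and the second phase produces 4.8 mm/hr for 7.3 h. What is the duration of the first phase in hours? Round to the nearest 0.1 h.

Known phases: 4.8 × 7.3 = 35.04 mm.
Remaining depth = 58.1 − 35.04 = 23.06 mm.
Duration = 23.06 / 7.2 = 3.2 h.

duration ≈ 3.2 h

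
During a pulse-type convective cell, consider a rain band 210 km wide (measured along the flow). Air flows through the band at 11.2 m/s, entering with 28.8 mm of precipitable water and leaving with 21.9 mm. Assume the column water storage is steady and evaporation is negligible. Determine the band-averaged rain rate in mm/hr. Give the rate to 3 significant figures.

Column moisture flux per unit crosswind length is F = V × PW.
Inflow: F_in = 11.2 × 28.8 = 322.56 mm·m/s
Outflow: F_out = 11.2 × 21.9 = 245.28 mm·m/s
Steady-state rate R = (F_in − F_out)/L = (322.56 − 245.28) / 210000 m = 3.680e-04 mm/s.
R = 3.680e-04 × 3600 = 1.32 mm/hr.

R ≈ 1.32 mm/hr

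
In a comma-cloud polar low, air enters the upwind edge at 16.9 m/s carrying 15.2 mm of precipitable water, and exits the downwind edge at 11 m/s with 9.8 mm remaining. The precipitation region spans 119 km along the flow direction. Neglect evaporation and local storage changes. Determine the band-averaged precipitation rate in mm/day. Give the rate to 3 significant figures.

Column moisture flux per unit crosswind length is F = V × PW.
Inflow: F_in = 16.9 × 15.2 = 256.88 mm·m/s
Outflow: F_out = 11 × 9.8 = 107.8 mm·m/s
Steady-state rate R = (F_in − F_out)/L = (256.88 − 107.8) / 119000 m = 1.253e-03 mm/s.
R = 1.253e-03 × 3600 × 24 = 108 mm/day.

R ≈ 108 mm/day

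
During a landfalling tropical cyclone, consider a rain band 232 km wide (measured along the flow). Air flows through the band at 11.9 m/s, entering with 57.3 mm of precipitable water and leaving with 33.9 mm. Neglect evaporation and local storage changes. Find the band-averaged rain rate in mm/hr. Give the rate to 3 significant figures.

Column moisture flux per unit crosswind length is F = V × PW.
Inflow: F_in = 11.9 × 57.3 = 681.87 mm·m/s
Outflow: F_out = 11.9 × 33.9 = 403.41 mm·m/s
Steady-state rate R = (F_in − F_out)/L = (681.87 − 403.41) / 232000 m = 1.200e-03 mm/s.
R = 1.200e-03 × 3600 = 4.32 mm/hr.

R ≈ 4.32 mm/hr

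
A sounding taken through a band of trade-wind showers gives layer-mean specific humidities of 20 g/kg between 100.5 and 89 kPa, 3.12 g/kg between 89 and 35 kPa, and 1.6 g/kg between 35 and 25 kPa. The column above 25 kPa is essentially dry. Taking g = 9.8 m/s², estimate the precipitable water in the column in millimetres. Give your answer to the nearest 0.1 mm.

PW ≈ 42.3 mm

Precipitable water is the column-integrated vapour mass per unit area: PW = (1/g) Σ q̄ Δp, with q in kg/kg and Δp in Pa (1 kg/m² of water = 1 mm).
Layer 100.5–89 kPa: Δp = 115 hPa = 11500 Pa, q̄ = 0.02 kg/kg → 0.02 × 11500 / 9.8 = 23.47 mm
Layer 89–35 kPa: Δp = 540 hPa = 54000 Pa, q̄ = 0.00312 kg/kg → 0.00312 × 54000 / 9.8 = 17.19 mm
Layer 35–25 kPa: Δp = 100 hPa = 10000 Pa, q̄ = 0.0016 kg/kg → 0.0016 × 10000 / 9.8 = 1.63 mm
PW = 23.47 + 17.19 + 1.63 = 42.29 ≈ 42.3 mm.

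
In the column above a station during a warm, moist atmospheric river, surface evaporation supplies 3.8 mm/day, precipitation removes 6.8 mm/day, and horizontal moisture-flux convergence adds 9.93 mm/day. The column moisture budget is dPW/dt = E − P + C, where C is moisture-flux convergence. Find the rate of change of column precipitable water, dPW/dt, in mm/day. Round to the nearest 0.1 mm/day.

dPW/dt ≈ 6.9 mm/day

dPW/dt = E − P + C = 3.8 − 6.8 + (9.93) = 6.9 mm/day.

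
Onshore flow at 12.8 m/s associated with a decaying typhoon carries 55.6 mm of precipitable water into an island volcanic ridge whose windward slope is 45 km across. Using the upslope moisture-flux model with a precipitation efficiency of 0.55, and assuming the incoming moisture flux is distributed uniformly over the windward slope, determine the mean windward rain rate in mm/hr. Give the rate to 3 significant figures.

Incoming column moisture flux per unit ridge length: F = V × PW = 12.8 × 55.6 = 711.68 mm·m/s.
Spread over the 45 km slope with efficiency ε = 0.55: R = ε·F/W = 0.55 × 711.68 / 45000 m = 8.698e-03 mm/s.
R = 8.698e-03 × 3600 = 31.3 mm/hr.

R ≈ 31.3 mm/hr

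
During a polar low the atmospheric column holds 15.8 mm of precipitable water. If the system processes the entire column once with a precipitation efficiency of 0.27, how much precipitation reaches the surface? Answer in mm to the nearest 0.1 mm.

precipitation ≈ 4.3 mm

Precipitation = ε × PW = 0.27 × 15.8 = 4.3 mm.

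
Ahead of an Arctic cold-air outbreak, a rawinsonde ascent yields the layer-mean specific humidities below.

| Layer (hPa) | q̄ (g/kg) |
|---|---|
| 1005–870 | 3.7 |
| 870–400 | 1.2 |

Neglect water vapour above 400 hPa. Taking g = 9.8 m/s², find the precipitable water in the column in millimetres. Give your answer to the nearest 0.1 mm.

Precipitable water is the column-integrated vapour mass per unit area: PW = (1/g) Σ q̄ Δp, with q in kg/kg and Δp in Pa (1 kg/m² of water = 1 mm).
Layer 1005–870 hPa: Δp = 135 hPa = 13500 Pa, q̄ = 0.0037 kg/kg → 0.0037 × 13500 / 9.8 = 5.10 mm
Layer 870–400 hPa: Δp = 470 hPa = 47000 Pa, q̄ = 0.0012 kg/kg → 0.0012 × 47000 / 9.8 = 5.76 mm
PW = 5.10 + 5.76 = 10.86 ≈ 10.9 mm.

PW ≈ 10.9 mm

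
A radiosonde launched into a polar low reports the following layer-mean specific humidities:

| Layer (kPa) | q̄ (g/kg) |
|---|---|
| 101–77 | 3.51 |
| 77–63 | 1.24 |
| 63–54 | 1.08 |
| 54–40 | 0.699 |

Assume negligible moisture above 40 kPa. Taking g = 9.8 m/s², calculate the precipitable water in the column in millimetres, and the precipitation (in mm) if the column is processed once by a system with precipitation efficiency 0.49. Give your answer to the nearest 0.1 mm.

Precipitable water is the column-integrated vapour mass per unit area: PW = (1/g) Σ q̄ Δp, with q in kg/kg and Δp in Pa (1 kg/m² of water = 1 mm).
Layer 101–77 kPa: Δp = 240 hPa = 24000 Pa, q̄ = 0.00351 kg/kg → 0.00351 × 24000 / 9.8 = 8.60 mm
Layer 77–63 kPa: Δp = 140 hPa = 14000 Pa, q̄ = 0.00124 kg/kg → 0.00124 × 14000 / 9.8 = 1.77 mm
Layer 63–54 kPa: Δp = 90 hPa = 9000 Pa, q̄ = 0.00108 kg/kg → 0.00108 × 9000 / 9.8 = 0.99 mm
Layer 54–40 kPa: Δp = 140 hPa = 14000 Pa, q̄ = 0.000699 kg/kg → 0.000699 × 14000 / 9.8 = 1.00 mm
PW = 8.60 + 1.77 + 0.99 + 1.00 = 12.36 ≈ 12.4 mm.
Precipitation = ε × PW = 0.49 × 12.4 = 6.1 mm.

PW ≈ 12.4 mm; precipitation ≈ 6.1 mm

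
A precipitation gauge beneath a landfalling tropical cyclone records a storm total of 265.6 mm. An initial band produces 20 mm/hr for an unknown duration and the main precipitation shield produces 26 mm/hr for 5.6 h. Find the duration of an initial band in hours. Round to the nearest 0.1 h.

duration ≈ 6.0 h

Known phases: 26 × 5.6 = 145.6 mm.
Remaining depth = 265.6 − 145.6 = 120 mm.
Duration = 120 / 20 = 6.0 h.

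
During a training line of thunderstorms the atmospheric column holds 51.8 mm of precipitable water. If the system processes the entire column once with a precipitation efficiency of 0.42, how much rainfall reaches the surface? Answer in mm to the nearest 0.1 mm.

rainfall ≈ 21.8 mm

Rainfall = ε × PW = 0.42 × 51.8 = 21.8 mm.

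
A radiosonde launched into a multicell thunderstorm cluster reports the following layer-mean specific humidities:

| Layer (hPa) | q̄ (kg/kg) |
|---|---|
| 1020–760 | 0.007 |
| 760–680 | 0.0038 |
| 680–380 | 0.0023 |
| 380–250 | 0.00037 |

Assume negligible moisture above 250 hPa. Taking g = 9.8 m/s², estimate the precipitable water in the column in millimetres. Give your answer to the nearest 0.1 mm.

Precipitable water is the column-integrated vapour mass per unit area: PW = (1/g) Σ q̄ Δp, with q in kg/kg and Δp in Pa (1 kg/m² of water = 1 mm).
Layer 1020–760 hPa: Δp = 260 hPa = 26000 Pa, q̄ = 0.007 kg/kg → 0.007 × 26000 / 9.8 = 18.57 mm
Layer 760–680 hPa: Δp = 80 hPa = 8000 Pa, q̄ = 0.0038 kg/kg → 0.0038 × 8000 / 9.8 = 3.10 mm
Layer 680–380 hPa: Δp = 300 hPa = 30000 Pa, q̄ = 0.0023 kg/kg → 0.0023 × 30000 / 9.8 = 7.04 mm
Layer 380–250 hPa: Δp = 130 hPa = 13000 Pa, q̄ = 0.00037 kg/kg → 0.00037 × 13000 / 9.8 = 0.49 mm
PW = 18.57 + 3.10 + 7.04 + 0.49 = 29.20 ≈ 29.2 mm.

PW ≈ 29.2 mm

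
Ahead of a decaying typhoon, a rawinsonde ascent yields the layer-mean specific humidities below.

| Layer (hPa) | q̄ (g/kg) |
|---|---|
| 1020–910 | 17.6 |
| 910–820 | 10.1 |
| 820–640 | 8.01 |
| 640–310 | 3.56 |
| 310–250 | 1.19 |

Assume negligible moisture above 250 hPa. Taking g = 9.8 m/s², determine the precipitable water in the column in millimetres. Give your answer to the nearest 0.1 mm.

Precipitable water is the column-integrated vapour mass per unit area: PW = (1/g) Σ q̄ Δp, with q in kg/kg and Δp in Pa (1 kg/m² of water = 1 mm).
Layer 1020–910 hPa: Δp = 110 hPa = 11000 Pa, q̄ = 0.0176 kg/kg → 0.0176 × 11000 / 9.8 = 19.76 mm
Layer 910–820 hPa: Δp = 90 hPa = 9000 Pa, q̄ = 0.0101 kg/kg → 0.0101 × 9000 / 9.8 = 9.28 mm
Layer 820–640 hPa: Δp = 180 hPa = 18000 Pa, q̄ = 0.00801 kg/kg → 0.00801 × 18000 / 9.8 = 14.71 mm
Layer 640–310 hPa: Δp = 330 hPa = 33000 Pa, q̄ = 0.00356 kg/kg → 0.00356 × 33000 / 9.8 = 11.99 mm
Layer 310–250 hPa: Δp = 60 hPa = 6000 Pa, q̄ = 0.00119 kg/kg → 0.00119 × 6000 / 9.8 = 0.73 mm
PW = 19.76 + 9.28 + 14.71 + 11.99 + 0.73 = 56.47 ≈ 56.5 mm.

PW ≈ 56.5 mm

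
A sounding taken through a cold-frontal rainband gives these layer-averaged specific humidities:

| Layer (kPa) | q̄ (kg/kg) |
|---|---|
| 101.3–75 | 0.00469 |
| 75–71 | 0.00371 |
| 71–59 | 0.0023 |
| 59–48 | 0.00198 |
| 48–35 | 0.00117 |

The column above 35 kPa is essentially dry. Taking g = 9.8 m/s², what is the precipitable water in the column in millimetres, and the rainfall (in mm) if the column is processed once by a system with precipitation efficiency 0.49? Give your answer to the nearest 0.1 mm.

Precipitable water is the column-integrated vapour mass per unit area: PW = (1/g) Σ q̄ Δp, with q in kg/kg and Δp in Pa (1 kg/m² of water = 1 mm).
Layer 101.3–75 kPa: Δp = 263 hPa = 26300 Pa, q̄ = 0.00469 kg/kg → 0.00469 × 26300 / 9.8 = 12.59 mm
Layer 75–71 kPa: Δp = 40 hPa = 4000 Pa, q̄ = 0.00371 kg/kg → 0.00371 × 4000 / 9.8 = 1.51 mm
Layer 71–59 kPa: Δp = 120 hPa = 12000 Pa, q̄ = 0.0023 kg/kg → 0.0023 × 12000 / 9.8 = 2.82 mm
Layer 59–48 kPa: Δp = 110 hPa = 11000 Pa, q̄ = 0.00198 kg/kg → 0.00198 × 11000 / 9.8 = 2.22 mm
Layer 48–35 kPa: Δp = 130 hPa = 13000 Pa, q̄ = 0.00117 kg/kg → 0.00117 × 13000 / 9.8 = 1.55 mm
PW = 12.59 + 1.51 + 2.82 + 2.22 + 1.55 = 20.69 ≈ 20.7 mm.
Rainfall = ε × PW = 0.49 × 20.7 = 10.1 mm.

PW ≈ 20.7 mm; rainfall ≈ 10.1 mm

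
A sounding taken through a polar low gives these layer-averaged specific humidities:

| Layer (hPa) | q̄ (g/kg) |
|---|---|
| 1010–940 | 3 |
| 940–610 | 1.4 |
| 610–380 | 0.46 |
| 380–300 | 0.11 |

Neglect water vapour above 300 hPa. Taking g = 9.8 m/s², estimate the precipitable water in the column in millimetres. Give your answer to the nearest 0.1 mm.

PW ≈ 8.0 mm

Precipitable water is the column-integrated vapour mass per unit area: PW = (1/g) Σ q̄ Δp, with q in kg/kg and Δp in Pa (1 kg/m² of water = 1 mm).
Layer 1010–940 hPa: Δp = 70 hPa = 7000 Pa, q̄ = 0.003 kg/kg → 0.003 × 7000 / 9.8 = 2.14 mm
Layer 940–610 hPa: Δp = 330 hPa = 33000 Pa, q̄ = 0.0014 kg/kg → 0.0014 × 33000 / 9.8 = 4.71 mm
Layer 610–380 hPa: Δp = 230 hPa = 23000 Pa, q̄ = 0.00046 kg/kg → 0.00046 × 23000 / 9.8 = 1.08 mm
Layer 380–300 hPa: Δp = 80 hPa = 8000 Pa, q̄ = 0.00011 kg/kg → 0.00011 × 8000 / 9.8 = 0.09 mm
PW = 2.14 + 4.71 + 1.08 + 0.09 = 8.02 ≈ 8.0 mm.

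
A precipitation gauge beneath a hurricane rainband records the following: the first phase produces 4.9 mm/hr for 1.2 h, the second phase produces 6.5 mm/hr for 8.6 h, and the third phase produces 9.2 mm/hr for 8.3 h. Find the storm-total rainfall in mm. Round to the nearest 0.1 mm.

Total = Σ Rᵢ Δtᵢ = 4.9 × 1.2 + 6.5 × 8.6 + 9.2 × 8.3
      = 5.88 + 55.9 + 76.36 = 138.1 mm.

total ≈ 138.1 mm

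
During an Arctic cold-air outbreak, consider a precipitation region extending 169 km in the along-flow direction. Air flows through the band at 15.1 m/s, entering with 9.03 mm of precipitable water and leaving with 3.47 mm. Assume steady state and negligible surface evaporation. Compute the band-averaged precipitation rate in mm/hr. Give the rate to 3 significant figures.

Column moisture flux per unit crosswind length is F = V × PW.
Inflow: F_in = 15.1 × 9.03 = 136.353 mm·m/s
Outflow: F_out = 15.1 × 3.47 = 52.397 mm·m/s
Steady-state rate R = (F_in − F_out)/L = (136.353 − 52.397) / 169000 m = 4.968e-04 mm/s.
R = 4.968e-04 × 3600 = 1.79 mm/hr.

R ≈ 1.79 mm/hr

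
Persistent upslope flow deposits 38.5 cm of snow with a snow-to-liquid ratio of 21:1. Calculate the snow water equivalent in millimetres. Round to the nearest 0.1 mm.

SWE = snow depth / ratio = 38.5 cm / 21 = 1.833 cm = 18.3 mm.

SWE ≈ 18.3 mm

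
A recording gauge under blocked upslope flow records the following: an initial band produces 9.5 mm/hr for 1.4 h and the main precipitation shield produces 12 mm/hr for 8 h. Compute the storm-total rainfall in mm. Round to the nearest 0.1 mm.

Total = Σ Rᵢ Δtᵢ = 9.5 × 1.4 + 12 × 8
      = 13.3 + 96 = 109.3 mm.

total ≈ 109.3 mm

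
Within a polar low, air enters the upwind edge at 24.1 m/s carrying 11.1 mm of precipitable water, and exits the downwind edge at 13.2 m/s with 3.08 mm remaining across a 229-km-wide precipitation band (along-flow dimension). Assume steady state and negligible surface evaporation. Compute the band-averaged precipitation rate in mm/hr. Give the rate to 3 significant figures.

R ≈ 3.57 mm/hr

Column moisture flux per unit crosswind length is F = V × PW.
Inflow: F_in = 24.1 × 11.1 = 267.51 mm·m/s
Outflow: F_out = 13.2 × 3.08 = 40.656 mm·m/s
Steady-state rate R = (F_in − F_out)/L = (267.51 − 40.656) / 229000 m = 9.906e-04 mm/s.
R = 9.906e-04 × 3600 = 3.57 mm/hr.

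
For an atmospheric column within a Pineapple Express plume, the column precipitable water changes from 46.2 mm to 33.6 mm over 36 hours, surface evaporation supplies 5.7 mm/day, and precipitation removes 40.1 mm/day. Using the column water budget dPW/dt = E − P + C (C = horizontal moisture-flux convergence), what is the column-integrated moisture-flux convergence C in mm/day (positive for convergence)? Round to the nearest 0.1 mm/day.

C ≈ 26.0 mm/day

dPW/dt = (33.6 − 46.2) mm / (36/24 day) = -8.400 mm/day.
C = dPW/dt − E + P = (-8.400) − 5.7 + 40.1 = 26.0 mm/day.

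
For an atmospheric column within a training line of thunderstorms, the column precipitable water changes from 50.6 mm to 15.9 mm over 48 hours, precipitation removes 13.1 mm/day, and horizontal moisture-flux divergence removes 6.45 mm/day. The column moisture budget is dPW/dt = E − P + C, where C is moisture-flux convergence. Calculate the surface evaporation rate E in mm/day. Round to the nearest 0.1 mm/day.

dPW/dt = (15.9 − 50.6) mm / (48/24 day) = -17.350 mm/day.
E = dPW/dt + P − C = (-17.350) + 13.1 − (-6.45) = 2.2 mm/day.

E ≈ 2.2 mm/day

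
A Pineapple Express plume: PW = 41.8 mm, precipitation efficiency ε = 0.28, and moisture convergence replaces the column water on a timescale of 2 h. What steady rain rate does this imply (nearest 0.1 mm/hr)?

Each overturning extracts ε × PW = 0.28 × 41.8 = 11.704 mm.
Rate = ε·PW / τ = 11.704 / 2 h = 5.9 mm/hr.

R ≈ 5.9 mm/hr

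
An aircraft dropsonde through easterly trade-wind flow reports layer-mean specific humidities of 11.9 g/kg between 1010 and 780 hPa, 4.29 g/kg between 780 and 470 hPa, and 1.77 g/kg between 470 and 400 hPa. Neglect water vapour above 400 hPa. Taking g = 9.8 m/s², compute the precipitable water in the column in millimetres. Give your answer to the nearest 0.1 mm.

Precipitable water is the column-integrated vapour mass per unit area: PW = (1/g) Σ q̄ Δp, with q in kg/kg and Δp in Pa (1 kg/m² of water = 1 mm).
Layer 1010–780 hPa: Δp = 230 hPa = 23000 Pa, q̄ = 0.0119 kg/kg → 0.0119 × 23000 / 9.8 = 27.93 mm
Layer 780–470 hPa: Δp = 310 hPa = 31000 Pa, q̄ = 0.00429 kg/kg → 0.00429 × 31000 / 9.8 = 13.57 mm
Layer 470–400 hPa: Δp = 70 hPa = 7000 Pa, q̄ = 0.00177 kg/kg → 0.00177 × 7000 / 9.8 = 1.26 mm
PW = 27.93 + 13.57 + 1.26 = 42.76 ≈ 42.8 mm.

PW ≈ 42.8 mm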